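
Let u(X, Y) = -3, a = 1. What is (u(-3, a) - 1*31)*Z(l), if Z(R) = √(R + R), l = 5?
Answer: -34*√10 ≈ -107.52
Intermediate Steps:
Z(R) = √2*√R (Z(R) = √(2*R) = √2*√R)
(u(-3, a) - 1*31)*Z(l) = (-3 - 1*31)*(√2*√5) = (-3 - 31)*√10 = -34*√10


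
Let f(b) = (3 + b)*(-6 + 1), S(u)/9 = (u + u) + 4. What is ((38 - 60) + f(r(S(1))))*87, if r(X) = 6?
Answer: -5829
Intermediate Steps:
S(u) = 36 + 18*u (S(u) = 9*((u + u) + 4) = 9*(2*u + 4) = 9*(4 + 2*u) = 36 + 18*u)
f(b) = -15 - 5*b (f(b) = (3 + b)*(-5) = -15 - 5*b)
((38 - 60) + f(r(S(1))))*87 = ((38 - 60) + (-15 - 5*6))*87 = (-22 + (-15 - 30))*87 = (-22 - 45)*87 = -67*87 = -5829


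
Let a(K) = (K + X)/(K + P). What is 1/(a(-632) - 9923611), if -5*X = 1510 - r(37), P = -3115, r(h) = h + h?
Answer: -6245/61972949163 ≈ -1.0077e-7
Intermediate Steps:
r(h) = 2*h
X = -1436/5 (X = -(1510 - 2*37)/5 = -(1510 - 1*74)/5 = -(1510 - 74)/5 = -1/5*1436 = -1436/5 ≈ -287.20)
a(K) = (-1436/5 + K)/(-3115 + K) (a(K) = (K - 1436/5)/(K - 3115) = (-1436/5 + K)/(-3115 + K))
1/(a(-632) - 9923611) = 1/((-1436/5 - 632)/(-3115 - 632) - 9923611) = 1/(-4596/5/(-3747) - 9923611) = 1/(-1/3747*(-4596/5) - 9923611) = 1/(1532/6245 - 9923611) = 1/(-61972949163/6245) = -6245/61972949163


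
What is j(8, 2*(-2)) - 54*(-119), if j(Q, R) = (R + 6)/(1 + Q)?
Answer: 57836/9 ≈ 6426.2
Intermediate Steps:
j(Q, R) = (6 + R)/(1 + Q)
j(8, 2*(-2)) - 54*(-119) = (6 + 2*(-2))/(1 + 8) - 54*(-119) = (6 - 4)/9 + 6426 = (⅑)*2 + 6426 = 2/9 + 6426 = 57836/9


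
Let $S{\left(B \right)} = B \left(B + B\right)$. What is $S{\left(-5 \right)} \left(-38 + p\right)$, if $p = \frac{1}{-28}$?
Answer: $- \frac{26625}{14} \approx -1901.8$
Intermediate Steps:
$S{\left(B \right)} = 2 B^{2}$ ($S{\left(B \right)} = B 2 B = 2 B^{2}$)
$p = - \frac{1}{28} \approx -0.035714$
$S{\left(-5 \right)} \left(-38 + p\right) = 2 \left(-5\right)^{2} \left(-38 - \frac{1}{28}\right) = 2 \cdot 25 \left(- \frac{1065}{28}\right) = 50 \left(- \frac{1065}{28}\right) = - \frac{26625}{14}$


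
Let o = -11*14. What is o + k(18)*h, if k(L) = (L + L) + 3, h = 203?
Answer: 7763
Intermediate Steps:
k(L) = 3 + 2*L (k(L) = 2*L + 3 = 3 + 2*L)
o = -154
o + k(18)*h = -154 + (3 + 2*18)*203 = -154 + (3 + 36)*203 = -154 + 39*203 = -154 + 7917 = 7763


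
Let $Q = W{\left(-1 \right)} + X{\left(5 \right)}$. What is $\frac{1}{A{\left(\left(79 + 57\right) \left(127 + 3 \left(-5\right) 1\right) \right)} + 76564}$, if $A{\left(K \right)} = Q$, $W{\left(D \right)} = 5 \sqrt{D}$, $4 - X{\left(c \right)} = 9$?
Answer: $\frac{76559}{5861280506} - \frac{5 i}{5861280506} \approx 1.3062 \cdot 10^{-5} - 8.5306 \cdot 10^{-10} i$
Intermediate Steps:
$X{\left(c \right)} = -5$ ($X{\left(c \right)} = 4 - 9 = -5$)
$Q = -5 + 5 i$ ($Q = 5 \sqrt{-1} - 5 = 5 i - 5 = -5 + 5 i \approx -5.0 + 5.0 i$)
$A{\left(K \right)} = -5 + 5 i$
$\frac{1}{A{\left(\left(79 + 57\right) \left(127 + 3 \left(-5\right) 1\right) \right)} + 76564} = \frac{1}{\left(-5 + 5 i\right) + 76564} = \frac{1}{76559 + 5 i} = \frac{76559 - 5 i}{5861280506}$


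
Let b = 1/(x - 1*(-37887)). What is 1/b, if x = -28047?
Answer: 9840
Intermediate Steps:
b = 1/9840 (b = 1/(-28047 - 1*(-37887)) = 1/(-28047 + 37887) = 1/9840 ≈ 0.00010163)
1/b = 1/(1/9840) = 9840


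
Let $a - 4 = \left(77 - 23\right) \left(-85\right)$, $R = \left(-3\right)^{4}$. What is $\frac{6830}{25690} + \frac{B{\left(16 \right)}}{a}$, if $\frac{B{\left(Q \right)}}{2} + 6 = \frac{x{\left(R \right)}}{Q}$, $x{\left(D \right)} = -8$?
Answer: $\frac{3165635}{11781434} \approx 0.2687$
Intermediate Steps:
$R = 81$
$B{\left(Q \right)} = -12 - \frac{16}{Q}$ ($B{\left(Q \right)} = -12 + 2 \left(- \frac{8}{Q}\right) = -12 - \frac{16}{Q}$)
$a = -4586$ ($a = 4 + \left(77 - 23\right) \left(-85\right) = 4 + 54 \left(-85\right) = 4 - 4590 = -4586$)
$\frac{6830}{25690} + \frac{B{\left(16 \right)}}{a} = \frac{6830}{25690} + \frac{-12 - \frac{16}{16}}{-4586} = 6830 \cdot \frac{1}{25690} + \left(-12 - 1\right) \left(- \frac{1}{4586}\right) = \frac{683}{2569} + \left(-12 - 1\right) \left(- \frac{1}{4586}\right) = \frac{683}{2569} - - \frac{13}{4586} = \frac{683}{2569} + \frac{13}{4586} = \frac{3165635}{11781434}$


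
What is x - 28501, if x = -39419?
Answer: -67920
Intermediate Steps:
x - 28501 = -39419 - 28501 = -67920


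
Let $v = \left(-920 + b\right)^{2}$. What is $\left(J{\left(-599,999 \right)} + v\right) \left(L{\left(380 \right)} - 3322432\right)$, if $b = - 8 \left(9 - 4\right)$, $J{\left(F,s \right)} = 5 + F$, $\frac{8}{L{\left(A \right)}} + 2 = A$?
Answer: $- \frac{64259575529096}{21} \approx -3.06 \cdot 10^{12}$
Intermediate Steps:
$L{\left(A \right)} = \frac{8}{-2 + A}$
$b = -40$ ($b = \left(-8\right) 5 = -40$)
$v = 921600$ ($v = \left(-920 - 40\right)^{2} = \left(-960\right)^{2} = 921600$)
$\left(J{\left(-599,999 \right)} + v\right) \left(L{\left(380 \right)} - 3322432\right) = \left(\left(5 - 599\right) + 921600\right) \left(\frac{8}{-2 + 380} - 3322432\right) = \left(-594 + 921600\right) \left(\frac{8}{378} - 3322432\right) = 921006 \left(8 \cdot \frac{1}{378} - 3322432\right) = 921006 \left(\frac{4}{189} - 3322432\right) = 921006 \left(- \frac{627939644}{189}\right) = - \frac{64259575529096}{21}$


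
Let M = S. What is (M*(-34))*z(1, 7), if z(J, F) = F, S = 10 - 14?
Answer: 952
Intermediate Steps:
S = -4
M = -4
(M*(-34))*z(1, 7) = -4*(-34)*7 = 136*7 = 952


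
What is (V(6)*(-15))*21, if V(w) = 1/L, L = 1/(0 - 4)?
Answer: 1260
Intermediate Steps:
L = -¼ (L = 1/(-4) = -¼ ≈ -0.25000)
V(w) = -4 (V(w) = 1/(-¼) = -4)
(V(6)*(-15))*21 = -4*(-15)*21 = 60*21 = 1260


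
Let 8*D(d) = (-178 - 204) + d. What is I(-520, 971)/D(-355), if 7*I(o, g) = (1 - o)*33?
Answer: -12504/469 ≈ -26.661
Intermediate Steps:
I(o, g) = 33/7 - 33*o/7 (I(o, g) = ((1 - o)*33)/7 = (33 - 33*o)/7 = 33/7 - 33*o/7)
D(d) = -191/4 + d/8 (D(d) = ((-178 - 204) + d)/8 = (-382 + d)/8 = -191/4 + d/8)
I(-520, 971)/D(-355) = (33/7 - 33/7*(-520))/(-191/4 + (⅛)*(-355)) = (33/7 + 17160/7)/(-191/4 - 355/8) = 17193/(7*(-737/8)) = (17193/7)*(-8/737) = -12504/469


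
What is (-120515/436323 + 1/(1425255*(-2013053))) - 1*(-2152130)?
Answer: 299351766578266758326478/139095595989691705 ≈ 2.1521e+6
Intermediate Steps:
(-120515/436323 + 1/(1425255*(-2013053))) - 1*(-2152130) = (-120515*1/436323 + (1/1425255)*(-1/2013053)) + 2152130 = (-120515/436323 - 1/2869113853515) + 2152130 = -38419028450755172/139095595989691705 + 2152130 = 299351766578266758326478/139095595989691705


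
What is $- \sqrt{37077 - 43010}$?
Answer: $- i \sqrt{5933} \approx - 77.026 i$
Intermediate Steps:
$- \sqrt{37077 - 43010} = - \sqrt{-5933} = - i \sqrt{5933}$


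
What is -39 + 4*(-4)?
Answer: -55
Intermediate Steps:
-39 + 4*(-4) = -39 - 16 = -55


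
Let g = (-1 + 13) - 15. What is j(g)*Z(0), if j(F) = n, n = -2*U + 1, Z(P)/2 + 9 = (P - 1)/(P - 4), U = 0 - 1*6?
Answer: -455/2 ≈ -227.50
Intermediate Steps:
U = -6 (U = 0 - 6 = -6)
g = -3 (g = 12 - 15 = -3)
Z(P) = -18 + 2*(-1 + P)/(-4 + P) (Z(P) = -18 + 2*((P - 1)/(P - 4)) = -18 + 2*((-1 + P)/(-4 + P)) = -18 + 2*(-1 + P)/(-4 + P))
n = 13 (n = -2*(-6) + 1 = 12 + 1 = 13)
j(F) = 13
j(g)*Z(0) = 13*(2*(35 - 8*0)/(-4 + 0)) = 13*(2*(35 + 0)/(-4)) = 13*(2*(-1/4)*35) = 13*(-35/2) = -455/2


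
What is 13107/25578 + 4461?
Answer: 38038855/8526 ≈ 4461.5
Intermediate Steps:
13107/25578 + 4461 = 13107*(1/25578) + 4461 = 4369/8526 + 4461 = 38038855/8526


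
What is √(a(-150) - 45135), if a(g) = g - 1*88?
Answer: 17*I*√157 ≈ 213.01*I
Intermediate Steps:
a(g) = -88 + g (a(g) = g - 88 = -88 + g)
√(a(-150) - 45135) = √((-88 - 150) - 45135) = √(-238 - 45135) = √(-45373) = 17*I*√157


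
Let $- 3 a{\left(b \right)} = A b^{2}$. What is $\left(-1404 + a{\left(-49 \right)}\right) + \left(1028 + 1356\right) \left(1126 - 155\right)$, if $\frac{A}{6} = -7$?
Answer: $2347074$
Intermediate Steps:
$A = -42$ ($A = 6 \left(-7\right) = -42$)
$a{\left(b \right)} = 14 b^{2}$ ($a{\left(b \right)} = - \frac{\left(-42\right) b^{2}}{3} = 14 b^{2}$)
$\left(-1404 + a{\left(-49 \right)}\right) + \left(1028 + 1356\right) \left(1126 - 155\right) = \left(-1404 + 14 \left(-49\right)^{2}\right) + \left(1028 + 1356\right) \left(1126 - 155\right) = \left(-1404 + 14 \cdot 2401\right) + 2384 \cdot 971 = \left(-1404 + 33614\right) + 2314864 = 32210 + 2314864 = 2347074$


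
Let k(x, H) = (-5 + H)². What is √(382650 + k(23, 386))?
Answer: √527811 ≈ 726.51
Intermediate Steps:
√(382650 + k(23, 386)) = √(382650 + (-5 + 386)²) = √(382650 + 381²) = √(382650 + 145161) = √527811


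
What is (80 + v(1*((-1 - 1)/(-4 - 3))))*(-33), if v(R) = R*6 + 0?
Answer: -18876/7 ≈ -2696.6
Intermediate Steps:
v(R) = 6*R (v(R) = 6*R + 0 = 6*R)
(80 + v(1*((-1 - 1)/(-4 - 3))))*(-33) = (80 + 6*(1*((-1 - 1)/(-4 - 3))))*(-33) = (80 + 6*(1*(-2/(-7))))*(-33) = (80 + 6*(1*(-2*(-⅐))))*(-33) = (80 + 6*(1*(2/7)))*(-33) = (80 + 6*(2/7))*(-33) = (80 + 12/7)*(-33) = (572/7)*(-33) = -18876/7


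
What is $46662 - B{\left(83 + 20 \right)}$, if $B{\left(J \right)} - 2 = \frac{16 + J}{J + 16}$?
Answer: $46659$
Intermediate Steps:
$B{\left(J \right)} = 3$ ($B{\left(J \right)} = 2 + \frac{16 + J}{J + 16} = 2 + \frac{16 + J}{16 + J} = 2 + 1 = 3$)
$46662 - B{\left(83 + 20 \right)} = 46662 - 3 = 46659$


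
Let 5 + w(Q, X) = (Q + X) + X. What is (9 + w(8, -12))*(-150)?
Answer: 1800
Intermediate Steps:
w(Q, X) = -5 + Q + 2*X (w(Q, X) = -5 + ((Q + X) + X) = -5 + (Q + 2*X) = -5 + Q + 2*X)
(9 + w(8, -12))*(-150) = (9 + (-5 + 8 + 2*(-12)))*(-150) = (9 + (-5 + 8 - 24))*(-150) = (9 - 21)*(-150) = -12*(-150) = 1800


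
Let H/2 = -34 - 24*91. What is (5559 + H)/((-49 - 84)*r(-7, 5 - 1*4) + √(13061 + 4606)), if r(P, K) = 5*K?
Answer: -746795/424558 - 3369*√1963/424558 ≈ -2.1106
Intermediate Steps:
H = -4436 (H = 2*(-34 - 24*91) = 2*(-34 - 2184) = 2*(-2218) = -4436)
(5559 + H)/((-49 - 84)*r(-7, 5 - 1*4) + √(13061 + 4606)) = (5559 - 4436)/((-49 - 84)*(5*(5 - 1*4)) + √(13061 + 4606)) = 1123/(-665*(5 - 4) + √17667) = 1123/(-665 + 3*√1963)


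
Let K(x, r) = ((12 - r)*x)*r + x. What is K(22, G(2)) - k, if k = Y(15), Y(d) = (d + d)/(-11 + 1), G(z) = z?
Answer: 465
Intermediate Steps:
Y(d) = -d/5 (Y(d) = (2*d)/(-10) = (2*d)*(-⅒) = -d/5)
K(x, r) = x + r*x*(12 - r) (K(x, r) = (x*(12 - r))*r + x = r*x*(12 - r) + x = x + r*x*(12 - r))
k = -3 (k = -⅕*15 = -3)
K(22, G(2)) - k = 22*(1 - 1*2² + 12*2) - 1*(-3) = 22*(1 - 1*4 + 24) + 3 = 22*(1 - 4 + 24) + 3 = 22*21 + 3 = 462 + 3 = 465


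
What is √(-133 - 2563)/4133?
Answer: 2*I*√674/4133 ≈ 0.012563*I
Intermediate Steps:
√(-133 - 2563)/4133 = √(-2696)*(1/4133) = (2*I*√674)*(1/4133) = 2*I*√674/4133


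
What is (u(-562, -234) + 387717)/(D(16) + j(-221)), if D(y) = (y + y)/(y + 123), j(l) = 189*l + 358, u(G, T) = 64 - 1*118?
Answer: -17961719/1918699 ≈ -9.3614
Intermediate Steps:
u(G, T) = -54 (u(G, T) = 64 - 118 = -54)
j(l) = 358 + 189*l
D(y) = 2*y/(123 + y) (D(y) = (2*y)/(123 + y) = 2*y/(123 + y))
(u(-562, -234) + 387717)/(D(16) + j(-221)) = (-54 + 387717)/(2*16/(123 + 16) + (358 + 189*(-221))) = 387663/(2*16/139 + (358 - 41769)) = 387663/(2*16*(1/139) - 41411) = 387663/(32/139 - 41411) = 387663/(-5756097/139) = 387663*(-139/5756097) = -17961719/1918699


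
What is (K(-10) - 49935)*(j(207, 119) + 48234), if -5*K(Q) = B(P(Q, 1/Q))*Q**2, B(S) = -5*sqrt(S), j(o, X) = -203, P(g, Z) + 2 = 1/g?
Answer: -2398427985 + 480310*I*sqrt(210) ≈ -2.3984e+9 + 6.9604e+6*I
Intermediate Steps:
P(g, Z) = -2 + 1/g
K(Q) = Q**2*sqrt(-2 + 1/Q) (K(Q) = -(-5*sqrt(-2 + 1/Q))*Q**2/5 = -(-1)*Q**2*sqrt(-2 + 1/Q) = Q**2*sqrt(-2 + 1/Q))
(K(-10) - 49935)*(j(207, 119) + 48234) = ((-10)**2*sqrt(-2 + 1/(-10)) - 49935)*(-203 + 48234) = (100*sqrt(-2 - 1/10) - 49935)*48031 = (100*sqrt(-21/10) - 49935)*48031 = (100*(I*sqrt(210)/10) - 49935)*48031 = (10*I*sqrt(210) - 49935)*48031 = (-49935 + 10*I*sqrt(210))*48031 = -2398427985 + 480310*I*sqrt(210)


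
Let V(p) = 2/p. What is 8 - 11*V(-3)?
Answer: 46/3 ≈ 15.333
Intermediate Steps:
8 - 11*V(-3) = 8 - 22/(-3) = 8 - 22*(-1)/3 = 8 - 11*(-⅔) = 8 + 22/3 = 46/3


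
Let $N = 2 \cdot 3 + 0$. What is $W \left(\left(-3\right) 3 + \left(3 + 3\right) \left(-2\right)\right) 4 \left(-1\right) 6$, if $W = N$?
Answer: $3024$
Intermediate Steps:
$N = 6$ ($N = 6 + 0 = 6$)
$W = 6$
$W \left(\left(-3\right) 3 + \left(3 + 3\right) \left(-2\right)\right) 4 \left(-1\right) 6 = 6 \left(\left(-3\right) 3 + \left(3 + 3\right) \left(-2\right)\right) 4 \left(-1\right) 6 = 6 \left(-9 + 6 \left(-2\right)\right) \left(\left(-4\right) 6\right) = 6 \left(-9 - 12\right) \left(-24\right) = 6 \left(-21\right) \left(-24\right) = \left(-126\right) \left(-24\right) = 3024$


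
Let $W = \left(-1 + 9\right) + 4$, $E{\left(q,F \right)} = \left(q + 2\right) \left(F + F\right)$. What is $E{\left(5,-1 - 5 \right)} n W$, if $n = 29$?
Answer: $-29232$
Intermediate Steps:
$E{\left(q,F \right)} = 2 F \left(2 + q\right)$ ($E{\left(q,F \right)} = \left(2 + q\right) 2 F = 2 F \left(2 + q\right)$)
$W = 12$ ($W = 8 + 4 = 12$)
$E{\left(5,-1 - 5 \right)} n W = 2 \left(-1 - 5\right) \left(2 + 5\right) 29 \cdot 12 = 2 \left(-6\right) 7 \cdot 29 \cdot 12 = \left(-84\right) 29 \cdot 12 = \left(-2436\right) 12 = -29232$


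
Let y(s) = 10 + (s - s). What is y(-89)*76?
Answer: 760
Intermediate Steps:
y(s) = 10 (y(s) = 10 + 0 = 10)
y(-89)*76 = 10*76 = 760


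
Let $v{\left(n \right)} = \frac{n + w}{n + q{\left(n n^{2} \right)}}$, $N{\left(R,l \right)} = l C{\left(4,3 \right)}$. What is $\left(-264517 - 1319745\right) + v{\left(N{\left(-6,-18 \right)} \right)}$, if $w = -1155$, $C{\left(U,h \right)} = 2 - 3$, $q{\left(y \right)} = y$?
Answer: $- \frac{3089311279}{1950} \approx -1.5843 \cdot 10^{6}$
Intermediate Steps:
$C{\left(U,h \right)} = -1$ ($C{\left(U,h \right)} = 2 - 3 = -1$)
$N{\left(R,l \right)} = - l$ ($N{\left(R,l \right)} = l \left(-1\right) = - l$)
$v{\left(n \right)} = \frac{-1155 + n}{n + n^{3}}$ ($v{\left(n \right)} = \frac{n - 1155}{n + n n^{2}} = \frac{-1155 + n}{n + n^{3}}$)
$\left(-264517 - 1319745\right) + v{\left(N{\left(-6,-18 \right)} \right)} = \left(-264517 - 1319745\right) + \frac{-1155 - -18}{\left(-1\right) \left(-18\right) + \left(\left(-1\right) \left(-18\right)\right)^{3}} = \left(-264517 - 1319745\right) + \frac{-1155 + 18}{18 + 18^{3}} = -1584262 + \frac{1}{18 + 5832} \left(-1137\right) = -1584262 + \frac{1}{5850} \left(-1137\right) = -1584262 - \frac{379}{1950} = - \frac{3089311279}{1950}$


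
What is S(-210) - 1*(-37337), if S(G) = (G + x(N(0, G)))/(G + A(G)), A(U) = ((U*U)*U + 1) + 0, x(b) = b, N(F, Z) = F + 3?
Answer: 345785760640/9261209 ≈ 37337.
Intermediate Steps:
N(F, Z) = 3 + F
A(U) = 1 + U³ (A(U) = (U²*U + 1) + 0 = (U³ + 1) + 0 = (1 + U³) + 0 = 1 + U³)
S(G) = (3 + G)/(1 + G + G³) (S(G) = (G + (3 + 0))/(G + (1 + G³)) = (G + 3)/(1 + G + G³) = (3 + G)/(1 + G + G³))
S(-210) - 1*(-37337) = (3 - 210)/(1 - 210 + (-210)³) - 1*(-37337) = -207/(1 - 210 - 9261000) + 37337 = -207/(-9261209) + 37337 = -1/9261209*(-207) + 37337 = 207/9261209 + 37337 = 345785760640/9261209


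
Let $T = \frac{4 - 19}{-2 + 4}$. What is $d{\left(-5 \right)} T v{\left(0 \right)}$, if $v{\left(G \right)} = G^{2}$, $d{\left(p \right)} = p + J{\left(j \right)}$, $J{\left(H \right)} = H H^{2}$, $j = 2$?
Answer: $0$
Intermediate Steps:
$T = - \frac{15}{2} \approx -7.5$
$J{\left(H \right)} = H^{3}$
$d{\left(p \right)} = 8 + p$ ($d{\left(p \right)} = p + 2^{3} = p + 8 = 8 + p$)
$d{\left(-5 \right)} T v{\left(0 \right)} = \left(8 - 5\right) \left(- \frac{15}{2}\right) 0^{2} = 3 \left(- \frac{15}{2}\right) 0 = \left(- \frac{45}{2}\right) 0 = 0$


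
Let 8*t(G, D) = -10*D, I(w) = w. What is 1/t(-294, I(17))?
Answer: -4/85 ≈ -0.047059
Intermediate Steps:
t(G, D) = -5*D/4 (t(G, D) = (-10*D)/8 = -5*D/4)
1/t(-294, I(17)) = 1/(-5/4*17) = 1/(-85/4) = -4/85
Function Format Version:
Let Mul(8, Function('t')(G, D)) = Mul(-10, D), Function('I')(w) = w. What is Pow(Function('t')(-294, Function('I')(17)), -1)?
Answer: Rational(-4, 85) ≈ -0.047059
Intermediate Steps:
Function('t')(G, D) = Mul(Rational(-5, 4), D) (Function('t')(G, D) = Mul(Rational(1, 8), Mul(-10, D)) = Mul(Rational(-5, 4), D))
Pow(Function('t')(-294, Function('I')(17)), -1) = Pow(Mul(Rational(-5, 4), 17), -1) = Pow(Rational(-85, 4), -1) = Rational(-4, 85)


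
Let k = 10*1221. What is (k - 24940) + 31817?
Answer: 19087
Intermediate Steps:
k = 12210
(k - 24940) + 31817 = (12210 - 24940) + 31817 = -12730 + 31817 = 19087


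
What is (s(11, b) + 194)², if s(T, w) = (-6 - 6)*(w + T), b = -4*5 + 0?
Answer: 91204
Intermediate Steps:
b = -20 (b = -20 + 0 = -20)
s(T, w) = -12*T - 12*w (s(T, w) = -12*(T + w) = -12*T - 12*w)
(s(11, b) + 194)² = ((-12*11 - 12*(-20)) + 194)² = ((-132 + 240) + 194)² = (108 + 194)² = 302² = 91204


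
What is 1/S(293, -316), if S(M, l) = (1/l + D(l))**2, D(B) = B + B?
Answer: 99856/39885282369 ≈ 2.5036e-6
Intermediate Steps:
D(B) = 2*B
S(M, l) = (1/l + 2*l)**2
1/S(293, -316) = 1/((1 + 2*(-316)**2)**2/(-316)**2) = 1/((1 + 2*99856)**2/99856) = 1/((1 + 199712)**2/99856) = 1/((1/99856)*199713**2) = 1/((1/99856)*39885282369) = 1/(39885282369/99856) = 99856/39885282369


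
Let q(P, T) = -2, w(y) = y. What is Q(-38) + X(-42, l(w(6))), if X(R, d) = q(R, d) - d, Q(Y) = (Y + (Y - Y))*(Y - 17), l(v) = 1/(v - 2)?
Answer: 8351/4 ≈ 2087.8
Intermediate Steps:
l(v) = 1/(-2 + v)
Q(Y) = Y*(-17 + Y) (Q(Y) = (Y + 0)*(-17 + Y) = Y*(-17 + Y))
X(R, d) = -2 - d
Q(-38) + X(-42, l(w(6))) = -38*(-17 - 38) + (-2 - 1/(-2 + 6)) = -38*(-55) + (-2 - 1/4) = 2090 + (-2 - 1*¼) = 2090 + (-2 - ¼) = 2090 - 9/4 = 8351/4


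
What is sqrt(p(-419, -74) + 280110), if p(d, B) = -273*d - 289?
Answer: 4*sqrt(24638) ≈ 627.86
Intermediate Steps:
p(d, B) = -289 - 273*d
sqrt(p(-419, -74) + 280110) = sqrt((-289 - 273*(-419)) + 280110) = sqrt((-289 + 114387) + 280110) = sqrt(114098 + 280110) = sqrt(394208) = 4*sqrt(24638)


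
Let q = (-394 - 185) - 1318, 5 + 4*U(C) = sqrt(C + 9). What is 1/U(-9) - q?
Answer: 9481/5 ≈ 1896.2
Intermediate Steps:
U(C) = -5/4 + sqrt(9 + C)/4 (U(C) = -5/4 + sqrt(C + 9)/4 = -5/4 + sqrt(9 + C)/4)
q = -1897 (q = -579 - 1318 = -1897)
1/U(-9) - q = 1/(-5/4 + sqrt(9 - 9)/4) - 1*(-1897) = 1/(-5/4 + sqrt(0)/4) + 1897 = 1/(-5/4 + (1/4)*0) + 1897 = 1/(-5/4 + 0) + 1897 = 1/(-5/4) + 1897 = -4/5 + 1897 = 9481/5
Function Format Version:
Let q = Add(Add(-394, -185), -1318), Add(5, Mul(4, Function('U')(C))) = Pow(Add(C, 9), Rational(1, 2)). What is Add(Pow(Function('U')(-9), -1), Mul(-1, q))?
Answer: Rational(9481, 5) ≈ 1896.2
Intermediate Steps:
Function('U')(C) = Add(Rational(-5, 4), Mul(Rational(1, 4), Pow(Add(9, C), Rational(1, 2)))) (Function('U')(C) = Add(Rational(-5, 4), Mul(Rational(1, 4), Pow(Add(C, 9), Rational(1, 2)))) = Add(Rational(-5, 4), Mul(Rational(1, 4), Pow(Add(9, C), Rational(1, 2)))))
q = -1897 (q = Add(-579, -1318) = -1897)
Add(Pow(Function('U')(-9), -1), Mul(-1, q)) = Add(Pow(Add(Rational(-5, 4), Mul(Rational(1, 4), Pow(Add(9, -9), Rational(1, 2)))), -1), Mul(-1, -1897)) = Add(Pow(Add(Rational(-5, 4), Mul(Rational(1, 4), Pow(0, Rational(1, 2)))), -1), 1897) = Add(Pow(Add(Rational(-5, 4), Mul(Rational(1, 4), 0)), -1), 1897) = Add(Pow(Add(Rational(-5, 4), 0), -1), 1897) = Add(Pow(Rational(-5, 4), -1), 1897) = Add(Rational(-4, 5), 1897) = Rational(9481, 5)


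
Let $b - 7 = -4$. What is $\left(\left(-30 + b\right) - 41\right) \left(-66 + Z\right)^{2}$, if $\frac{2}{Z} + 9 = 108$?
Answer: $- \frac{2901357632}{9801} \approx -2.9603 \cdot 10^{5}$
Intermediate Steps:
$b = 3$ ($b = 7 - 4 = 3$)
$Z = \frac{2}{99}$ ($Z = \frac{2}{-9 + 108} = \frac{2}{99} \approx 0.020202$)
$\left(\left(-30 + b\right) - 41\right) \left(-66 + Z\right)^{2} = \left(\left(-30 + 3\right) - 41\right) \left(-66 + \frac{2}{99}\right)^{2} = \left(-27 - 41\right) \left(- \frac{6532}{99}\right)^{2} = \left(-68\right) \frac{42667024}{9801} = - \frac{2901357632}{9801}$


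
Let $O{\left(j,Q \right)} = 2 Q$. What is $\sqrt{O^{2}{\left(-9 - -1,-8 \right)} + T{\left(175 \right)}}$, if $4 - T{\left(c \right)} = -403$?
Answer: $\sqrt{663} \approx 25.749$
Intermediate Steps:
$T{\left(c \right)} = 407$ ($T{\left(c \right)} = 4 - -403 = 4 + 403 = 407$)
$\sqrt{O^{2}{\left(-9 - -1,-8 \right)} + T{\left(175 \right)}} = \sqrt{\left(2 \left(-8\right)\right)^{2} + 407} = \sqrt{\left(-16\right)^{2} + 407} = \sqrt{256 + 407} = \sqrt{663}$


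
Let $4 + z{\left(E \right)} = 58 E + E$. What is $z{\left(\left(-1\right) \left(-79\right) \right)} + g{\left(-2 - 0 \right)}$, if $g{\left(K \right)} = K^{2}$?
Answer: $4661$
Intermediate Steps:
$z{\left(E \right)} = -4 + 59 E$ ($z{\left(E \right)} = -4 + \left(58 E + E\right) = -4 + 59 E$)
$z{\left(\left(-1\right) \left(-79\right) \right)} + g{\left(-2 - 0 \right)} = \left(-4 + 59 \left(\left(-1\right) \left(-79\right)\right)\right) + \left(-2 - 0\right)^{2} = \left(-4 + 59 \cdot 79\right) + \left(-2 + 0\right)^{2} = \left(-4 + 4661\right) + \left(-2\right)^{2} = 4657 + 4 = 4661$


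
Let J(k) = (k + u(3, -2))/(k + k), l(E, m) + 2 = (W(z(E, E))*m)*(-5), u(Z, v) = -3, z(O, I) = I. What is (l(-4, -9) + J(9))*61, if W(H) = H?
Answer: -33245/3 ≈ -11082.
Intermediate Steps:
l(E, m) = -2 - 5*E*m (l(E, m) = -2 + (E*m)*(-5) = -2 - 5*E*m)
J(k) = (-3 + k)/(2*k) (J(k) = (k - 3)/(k + k) = (-3 + k)/((2*k)) = (-3 + k)*(1/(2*k)) = (-3 + k)/(2*k))
(l(-4, -9) + J(9))*61 = ((-2 - 5*(-4)*(-9)) + (1/2)*(-3 + 9)/9)*61 = ((-2 - 180) + (1/2)*(1/9)*6)*61 = (-182 + 1/3)*61 = -545/3*61 = -33245/3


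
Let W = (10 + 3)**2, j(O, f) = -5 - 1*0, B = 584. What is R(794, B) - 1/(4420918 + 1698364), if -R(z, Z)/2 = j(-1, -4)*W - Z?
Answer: 17488907955/6119282 ≈ 2858.0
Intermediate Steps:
j(O, f) = -5 (j(O, f) = -5 + 0 = -5)
W = 169 (W = 13**2 = 169)
R(z, Z) = 1690 + 2*Z (R(z, Z) = -2*(-5*169 - Z) = -2*(-845 - Z) = 1690 + 2*Z)
R(794, B) - 1/(4420918 + 1698364) = (1690 + 2*584) - 1/(4420918 + 1698364) = (1690 + 1168) - 1/6119282 = 2858 - 1*1/6119282 = 2858 - 1/6119282 = 17488907955/6119282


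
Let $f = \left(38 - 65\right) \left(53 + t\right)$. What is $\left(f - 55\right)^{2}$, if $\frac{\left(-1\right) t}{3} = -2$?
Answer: $2715904$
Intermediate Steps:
$t = 6$ ($t = \left(-3\right) \left(-2\right) = 6$)
$f = -1593$ ($f = \left(38 - 65\right) \left(53 + 6\right) = \left(-27\right) 59 = -1593$)
$\left(f - 55\right)^{2} = \left(-1593 - 55\right)^{2} = \left(-1648\right)^{2} = 2715904$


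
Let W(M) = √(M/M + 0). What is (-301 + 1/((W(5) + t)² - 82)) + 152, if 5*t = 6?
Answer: -287446/1929 ≈ -149.01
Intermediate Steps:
t = 6/5 (t = (⅕)*6 = 6/5 ≈ 1.2000)
W(M) = 1 (W(M) = √(1 + 0) = √1 = 1)
(-301 + 1/((W(5) + t)² - 82)) + 152 = (-301 + 1/((1 + 6/5)² - 82)) + 152 = (-301 + 1/((11/5)² - 82)) + 152 = (-301 + 1/(121/25 - 82)) + 152 = (-301 + 1/(-1929/25)) + 152 = (-301 - 25/1929) + 152 = -580654/1929 + 152 = -287446/1929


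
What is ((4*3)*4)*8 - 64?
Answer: 320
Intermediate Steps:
((4*3)*4)*8 - 64 = (12*4)*8 - 64 = 48*8 - 64 = 384 - 64 = 320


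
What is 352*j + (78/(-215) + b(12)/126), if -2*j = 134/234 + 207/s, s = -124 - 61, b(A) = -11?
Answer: 27709147/289562 ≈ 95.693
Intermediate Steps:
s = -185
j = 5912/21645 (j = -(134/234 + 207/(-185))/2 = -(134*(1/234) + 207*(-1/185))/2 = -(67/117 - 207/185)/2 = -½*(-11824/21645) = 5912/21645 ≈ 0.27313)
352*j + (78/(-215) + b(12)/126) = 352*(5912/21645) + (78/(-215) - 11/126) = 2081024/21645 + (78*(-1/215) - 11*1/126) = 2081024/21645 + (-78/215 - 11/126) = 2081024/21645 - 12193/27090 = 27709147/289562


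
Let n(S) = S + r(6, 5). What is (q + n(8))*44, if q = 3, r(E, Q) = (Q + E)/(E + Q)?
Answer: 528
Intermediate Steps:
r(E, Q) = 1 (r(E, Q) = (E + Q)/(E + Q) = 1)
n(S) = 1 + S (n(S) = S + 1 = 1 + S)
(q + n(8))*44 = (3 + (1 + 8))*44 = (3 + 9)*44 = 12*44 = 528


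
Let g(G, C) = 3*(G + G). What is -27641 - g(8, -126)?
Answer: -27689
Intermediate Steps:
g(G, C) = 6*G (g(G, C) = 3*(2*G) = 6*G)
-27641 - g(8, -126) = -27641 - 6*8 = -27641 - 1*48 = -27641 - 48 = -27689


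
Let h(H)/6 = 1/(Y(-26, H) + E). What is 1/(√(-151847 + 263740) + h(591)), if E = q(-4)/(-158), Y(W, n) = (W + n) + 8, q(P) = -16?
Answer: -21460350/229361138433449 + 2049825625*√111893/229361138433449 ≈ 0.0029894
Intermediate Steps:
Y(W, n) = 8 + W + n
E = 8/79 (E = -16/(-158) = -16*(-1/158) = 8/79 ≈ 0.10127)
h(H) = 6/(-1414/79 + H) (h(H) = 6/((8 - 26 + H) + 8/79) = 6/((-18 + H) + 8/79) = 6/(-1414/79 + H))
1/(√(-151847 + 263740) + h(591)) = 1/(√(-151847 + 263740) + 474/(-1414 + 79*591)) = 1/(√111893 + 474/(-1414 + 46689)) = 1/(√111893 + 474/45275) = 1/(474/45275 + √111893)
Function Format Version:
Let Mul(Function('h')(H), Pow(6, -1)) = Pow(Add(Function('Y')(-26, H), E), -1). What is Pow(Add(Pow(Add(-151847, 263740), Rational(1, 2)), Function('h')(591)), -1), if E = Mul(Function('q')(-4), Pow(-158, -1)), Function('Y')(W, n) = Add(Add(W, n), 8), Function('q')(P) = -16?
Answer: Add(Rational(-21460350, 229361138433449), Mul(Rational(2049825625, 229361138433449), Pow(111893, Rational(1, 2)))) ≈ 0.0029894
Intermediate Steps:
Function('Y')(W, n) = Add(8, W, n)
E = Rational(8, 79) (E = Mul(-16, Pow(-158, -1)) = Mul(-16, Rational(-1, 158)) = Rational(8, 79) ≈ 0.10127)
Function('h')(H) = Mul(6, Pow(Add(Rational(-1414, 79), H), -1)) (Function('h')(H) = Mul(6, Pow(Add(Add(8, -26, H), Rational(8, 79)), -1)) = Mul(6, Pow(Add(Add(-18, H), Rational(8, 79)), -1)) = Mul(6, Pow(Add(Rational(-1414, 79), H), -1)))
Pow(Add(Pow(Add(-151847, 263740), Rational(1, 2)), Function('h')(591)), -1) = Pow(Add(Pow(Add(-151847, 263740), Rational(1, 2)), Mul(474, Pow(Add(-1414, Mul(79, 591)), -1))), -1) = Pow(Add(Pow(111893, Rational(1, 2)), Mul(474, Pow(Add(-1414, 46689), -1))), -1) = Pow(Add(Pow(111893, Rational(1, 2)), Mul(474, Pow(45275, -1))), -1) = Pow(Add(Pow(111893, Rational(1, 2)), Mul(474, Rational(1, 45275))), -1) = Pow(Add(Pow(111893, Rational(1, 2)), Rational(474, 45275)), -1) = Pow(Add(Rational(474, 45275), Pow(111893, Rational(1, 2))), -1)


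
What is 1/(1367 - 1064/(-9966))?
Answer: 4983/6812293 ≈ 0.00073147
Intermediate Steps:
1/(1367 - 1064/(-9966)) = 1/(1367 - 1064*(-1/9966)) = 1/(1367 + 532/4983) = 1/(6812293/4983) = 4983/6812293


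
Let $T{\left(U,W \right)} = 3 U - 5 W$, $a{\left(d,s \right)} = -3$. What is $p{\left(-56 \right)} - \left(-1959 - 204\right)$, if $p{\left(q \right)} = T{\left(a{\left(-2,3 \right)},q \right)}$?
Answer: $2434$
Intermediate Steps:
$T{\left(U,W \right)} = - 5 W + 3 U$
$p{\left(q \right)} = -9 - 5 q$ ($p{\left(q \right)} = - 5 q + 3 \left(-3\right) = - 5 q - 9 = -9 - 5 q$)
$p{\left(-56 \right)} - \left(-1959 - 204\right) = \left(-9 - -280\right) - \left(-1959 - 204\right) = \left(-9 + 280\right) - -2163 = 271 + 2163 = 2434$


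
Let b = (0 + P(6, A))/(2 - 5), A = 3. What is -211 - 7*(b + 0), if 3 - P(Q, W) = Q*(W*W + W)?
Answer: -372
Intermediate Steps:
P(Q, W) = 3 - Q*(W + W²) (P(Q, W) = 3 - Q*(W*W + W) = 3 - Q*(W² + W) = 3 - Q*(W + W²))
b = 23 (b = (0 + (3 - 1*6*3 - 1*6*3²))/(2 - 5) = (0 + (3 - 18 - 1*6*9))/(-3) = (0 + (3 - 18 - 54))*(-⅓) = (0 - 69)*(-⅓) = -69*(-⅓) = 23)
-211 - 7*(b + 0) = -211 - 7*(23 + 0) = -211 - 7*23 = -211 - 161 = -372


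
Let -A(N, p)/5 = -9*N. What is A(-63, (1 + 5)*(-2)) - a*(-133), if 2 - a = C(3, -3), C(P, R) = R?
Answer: -2170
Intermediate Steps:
A(N, p) = 45*N (A(N, p) = -(-45)*N = 45*N)
a = 5 (a = 2 - 1*(-3) = 2 + 3 = 5)
A(-63, (1 + 5)*(-2)) - a*(-133) = 45*(-63) - 5*(-133) = -2835 - 1*(-665) = -2835 + 665 = -2170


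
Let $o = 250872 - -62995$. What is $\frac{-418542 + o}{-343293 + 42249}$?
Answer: $\frac{104675}{301044} \approx 0.34771$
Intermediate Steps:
$o = 313867$ ($o = 250872 + 62995 = 313867$)
$\frac{-418542 + o}{-343293 + 42249} = \frac{-418542 + 313867}{-343293 + 42249} = - \frac{104675}{-301044} = \left(-104675\right) \left(- \frac{1}{301044}\right) = \frac{104675}{301044}$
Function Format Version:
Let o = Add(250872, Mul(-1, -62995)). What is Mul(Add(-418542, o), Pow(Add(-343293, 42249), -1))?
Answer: Rational(104675, 301044) ≈ 0.34771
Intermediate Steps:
o = 313867 (o = Add(250872, 62995) = 313867)
Mul(Add(-418542, o), Pow(Add(-343293, 42249), -1)) = Mul(Add(-418542, 313867), Pow(Add(-343293, 42249), -1)) = Mul(-104675, Pow(-301044, -1)) = Mul(-104675, Rational(-1, 301044)) = Rational(104675, 301044)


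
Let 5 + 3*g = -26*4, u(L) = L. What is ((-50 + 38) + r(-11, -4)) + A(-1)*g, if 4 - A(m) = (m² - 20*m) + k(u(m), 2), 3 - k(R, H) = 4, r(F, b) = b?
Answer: 1696/3 ≈ 565.33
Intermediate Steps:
k(R, H) = -1 (k(R, H) = 3 - 1*4 = 3 - 4 = -1)
g = -109/3 (g = -5/3 + (-26*4)/3 = -5/3 + (⅓)*(-104) = -5/3 - 104/3 = -109/3 ≈ -36.333)
A(m) = 5 - m² + 20*m (A(m) = 4 - ((m² - 20*m) - 1) = 4 - (-1 + m² - 20*m) = 4 + (1 - m² + 20*m) = 5 - m² + 20*m)
((-50 + 38) + r(-11, -4)) + A(-1)*g = ((-50 + 38) - 4) + (5 - 1*(-1)² + 20*(-1))*(-109/3) = (-12 - 4) + (5 - 1*1 - 20)*(-109/3) = -16 + (5 - 1 - 20)*(-109/3) = -16 - 16*(-109/3) = -16 + 1744/3 = 1696/3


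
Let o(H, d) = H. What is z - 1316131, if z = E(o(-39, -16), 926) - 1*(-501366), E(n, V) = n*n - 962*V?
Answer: -1704056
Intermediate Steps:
E(n, V) = n² - 962*V
z = -387925 (z = ((-39)² - 962*926) - 1*(-501366) = (1521 - 890812) + 501366 = -889291 + 501366 = -387925)
z - 1316131 = -387925 - 1316131 = -1704056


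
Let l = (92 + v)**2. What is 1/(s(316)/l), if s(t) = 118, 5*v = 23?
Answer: 233289/2950 ≈ 79.081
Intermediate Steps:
v = 23/5 (v = (1/5)*23 = 23/5 ≈ 4.6000)
l = 233289/25 (l = (92 + 23/5)**2 = (483/5)**2 = 233289/25 ≈ 9331.6)
1/(s(316)/l) = 1/(118/(233289/25)) = 1/(118*(25/233289)) = 1/(2950/233289) = 233289/2950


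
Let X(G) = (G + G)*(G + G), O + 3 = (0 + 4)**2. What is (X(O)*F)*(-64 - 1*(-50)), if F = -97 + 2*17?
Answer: 596232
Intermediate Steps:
O = 13 (O = -3 + (0 + 4)**2 = -3 + 4**2 = -3 + 16 = 13)
X(G) = 4*G**2 (X(G) = (2*G)*(2*G) = 4*G**2)
F = -63 (F = -97 + 34 = -63)
(X(O)*F)*(-64 - 1*(-50)) = ((4*13**2)*(-63))*(-64 - 1*(-50)) = ((4*169)*(-63))*(-64 + 50) = (676*(-63))*(-14) = -42588*(-14) = 596232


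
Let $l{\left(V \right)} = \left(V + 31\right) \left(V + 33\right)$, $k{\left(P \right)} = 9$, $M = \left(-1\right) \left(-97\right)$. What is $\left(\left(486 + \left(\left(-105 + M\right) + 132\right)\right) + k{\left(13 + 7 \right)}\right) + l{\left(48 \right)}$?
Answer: $7018$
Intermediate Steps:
$M = 97$
$l{\left(V \right)} = \left(31 + V\right) \left(33 + V\right)$
$\left(\left(486 + \left(\left(-105 + M\right) + 132\right)\right) + k{\left(13 + 7 \right)}\right) + l{\left(48 \right)} = \left(\left(486 + \left(\left(-105 + 97\right) + 132\right)\right) + 9\right) + \left(1023 + 48^{2} + 64 \cdot 48\right) = \left(\left(486 + \left(-8 + 132\right)\right) + 9\right) + \left(1023 + 2304 + 3072\right) = \left(\left(486 + 124\right) + 9\right) + 6399 = \left(610 + 9\right) + 6399 = 619 + 6399 = 7018$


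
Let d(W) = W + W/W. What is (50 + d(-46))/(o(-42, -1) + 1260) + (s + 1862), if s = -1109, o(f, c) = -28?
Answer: 927701/1232 ≈ 753.00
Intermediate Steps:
d(W) = 1 + W (d(W) = W + 1 = 1 + W)
(50 + d(-46))/(o(-42, -1) + 1260) + (s + 1862) = (50 + (1 - 46))/(-28 + 1260) + (-1109 + 1862) = (50 - 45)/1232 + 753 = 5*(1/1232) + 753 = 5/1232 + 753 = 927701/1232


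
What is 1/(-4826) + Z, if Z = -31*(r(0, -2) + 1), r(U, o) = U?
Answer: -149607/4826 ≈ -31.000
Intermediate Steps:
Z = -31 (Z = -31*(0 + 1) = -31*1 = -31)
1/(-4826) + Z = 1/(-4826) - 31 = -1/4826 - 31 = -149607/4826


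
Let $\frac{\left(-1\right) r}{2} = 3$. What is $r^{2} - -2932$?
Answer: $2968$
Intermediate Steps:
$r = -6$ ($r = \left(-2\right) 3 = -6$)
$r^{2} - -2932 = \left(-6\right)^{2} - -2932 = 36 + 2932 = 2968$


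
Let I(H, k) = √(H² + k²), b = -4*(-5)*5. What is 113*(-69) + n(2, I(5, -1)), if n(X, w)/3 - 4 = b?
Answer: -7485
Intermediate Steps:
b = 100 (b = 20*5 = 100)
n(X, w) = 312 (n(X, w) = 12 + 3*100 = 12 + 300 = 312)
113*(-69) + n(2, I(5, -1)) = 113*(-69) + 312 = -7797 + 312 = -7485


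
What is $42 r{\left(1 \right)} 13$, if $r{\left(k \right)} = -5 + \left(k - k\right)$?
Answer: $-2730$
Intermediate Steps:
$r{\left(k \right)} = -5$ ($r{\left(k \right)} = -5 + 0 = -5$)
$42 r{\left(1 \right)} 13 = 42 \left(-5\right) 13 = \left(-210\right) 13 = -2730$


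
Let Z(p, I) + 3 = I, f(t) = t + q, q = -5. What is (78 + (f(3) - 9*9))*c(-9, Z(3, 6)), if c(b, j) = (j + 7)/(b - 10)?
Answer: 50/19 ≈ 2.6316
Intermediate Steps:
f(t) = -5 + t (f(t) = t - 5 = -5 + t)
Z(p, I) = -3 + I
c(b, j) = (7 + j)/(-10 + b)
(78 + (f(3) - 9*9))*c(-9, Z(3, 6)) = (78 + ((-5 + 3) - 9*9))*((7 + (-3 + 6))/(-10 - 9)) = (78 + (-2 - 81))*((7 + 3)/(-19)) = (78 - 83)*(-1/19*10) = -5*(-10/19) = 50/19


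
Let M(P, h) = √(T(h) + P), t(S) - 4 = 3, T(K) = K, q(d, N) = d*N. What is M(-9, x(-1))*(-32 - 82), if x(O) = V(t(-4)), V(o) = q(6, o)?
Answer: -114*√33 ≈ -654.88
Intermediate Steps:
q(d, N) = N*d
t(S) = 7 (t(S) = 4 + 3 = 7)
V(o) = 6*o (V(o) = o*6 = 6*o)
x(O) = 42 (x(O) = 6*7 = 42)
M(P, h) = √(P + h) (M(P, h) = √(h + P) = √(P + h))
M(-9, x(-1))*(-32 - 82) = √(-9 + 42)*(-32 - 82) = √33*(-114) = -114*√33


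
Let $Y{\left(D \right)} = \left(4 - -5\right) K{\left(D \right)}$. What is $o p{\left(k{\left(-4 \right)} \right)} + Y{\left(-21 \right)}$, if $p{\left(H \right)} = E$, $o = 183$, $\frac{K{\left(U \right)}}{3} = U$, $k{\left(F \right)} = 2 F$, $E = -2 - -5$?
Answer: $-18$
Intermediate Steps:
$E = 3$ ($E = -2 + 5 = 3$)
$K{\left(U \right)} = 3 U$
$p{\left(H \right)} = 3$
$Y{\left(D \right)} = 27 D$ ($Y{\left(D \right)} = \left(4 - -5\right) 3 D = \left(4 + 5\right) 3 D = 9 \cdot 3 D = 27 D$)
$o p{\left(k{\left(-4 \right)} \right)} + Y{\left(-21 \right)} = 183 \cdot 3 + 27 \left(-21\right) = 549 - 567 = -18$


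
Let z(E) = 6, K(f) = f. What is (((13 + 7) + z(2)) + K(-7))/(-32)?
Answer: -19/32 ≈ -0.59375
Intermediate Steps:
(((13 + 7) + z(2)) + K(-7))/(-32) = (((13 + 7) + 6) - 7)/(-32) = ((20 + 6) - 7)*(-1/32) = (26 - 7)*(-1/32) = 19*(-1/32) = -19/32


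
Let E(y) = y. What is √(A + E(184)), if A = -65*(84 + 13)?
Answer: I*√6121 ≈ 78.237*I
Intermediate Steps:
A = -6305 (A = -65*97 = -6305)
√(A + E(184)) = √(-6305 + 184) = √(-6121) = I*√6121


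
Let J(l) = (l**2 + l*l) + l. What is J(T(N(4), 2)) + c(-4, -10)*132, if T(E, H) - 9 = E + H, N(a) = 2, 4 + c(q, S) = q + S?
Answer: -2025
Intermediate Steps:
c(q, S) = -4 + S + q (c(q, S) = -4 + (q + S) = -4 + (S + q) = -4 + S + q)
T(E, H) = 9 + E + H (T(E, H) = 9 + (E + H) = 9 + E + H)
J(l) = l + 2*l**2 (J(l) = (l**2 + l**2) + l = 2*l**2 + l = l + 2*l**2)
J(T(N(4), 2)) + c(-4, -10)*132 = (9 + 2 + 2)*(1 + 2*(9 + 2 + 2)) + (-4 - 10 - 4)*132 = 13*(1 + 2*13) - 18*132 = 13*(1 + 26) - 2376 = 13*27 - 2376 = 351 - 2376 = -2025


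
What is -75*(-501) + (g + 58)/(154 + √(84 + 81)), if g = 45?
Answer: 80449517/2141 - 103*√165/23551 ≈ 37576.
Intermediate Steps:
-75*(-501) + (g + 58)/(154 + √(84 + 81)) = -75*(-501) + (45 + 58)/(154 + √(84 + 81)) = 37575 + 103/(154 + √165)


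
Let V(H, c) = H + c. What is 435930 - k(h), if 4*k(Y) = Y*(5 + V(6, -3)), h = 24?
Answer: 435882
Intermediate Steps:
k(Y) = 2*Y (k(Y) = (Y*(5 + (6 - 3)))/4 = (Y*(5 + 3))/4 = (Y*8)/4 = (8*Y)/4 = 2*Y)
435930 - k(h) = 435930 - 2*24 = 435930 - 1*48 = 435930 - 48 = 435882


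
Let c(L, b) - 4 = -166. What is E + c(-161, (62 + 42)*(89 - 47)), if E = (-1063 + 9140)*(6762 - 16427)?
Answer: -78064367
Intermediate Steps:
c(L, b) = -162 (c(L, b) = 4 - 166 = -162)
E = -78064205 (E = 8077*(-9665) = -78064205)
E + c(-161, (62 + 42)*(89 - 47)) = -78064205 - 162 = -78064367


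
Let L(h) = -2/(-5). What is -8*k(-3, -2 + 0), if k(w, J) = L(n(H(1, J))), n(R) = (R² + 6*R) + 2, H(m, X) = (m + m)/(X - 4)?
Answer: -16/5 ≈ -3.2000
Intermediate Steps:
H(m, X) = 2*m/(-4 + X) (H(m, X) = (2*m)/(-4 + X) = 2*m/(-4 + X))
n(R) = 2 + R² + 6*R
L(h) = ⅖ (L(h) = -2*(-⅕) = ⅖)
k(w, J) = ⅖
-8*k(-3, -2 + 0) = -8*⅖ = -16/5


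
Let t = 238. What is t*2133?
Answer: 507654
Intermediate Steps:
t*2133 = 238*2133 = 507654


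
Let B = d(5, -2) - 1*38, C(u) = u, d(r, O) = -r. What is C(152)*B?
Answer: -6536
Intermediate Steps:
B = -43 (B = -1*5 - 1*38 = -5 - 38 = -43)
C(152)*B = 152*(-43) = -6536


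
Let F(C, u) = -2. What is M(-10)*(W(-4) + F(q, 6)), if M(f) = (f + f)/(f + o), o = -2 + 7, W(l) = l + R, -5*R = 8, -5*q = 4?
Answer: -152/5 ≈ -30.400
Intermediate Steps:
q = -⅘ (q = -⅕*4 = -⅘ ≈ -0.80000)
R = -8/5 (R = -⅕*8 = -8/5 ≈ -1.6000)
W(l) = -8/5 + l (W(l) = l - 8/5 = -8/5 + l)
o = 5
M(f) = 2*f/(5 + f) (M(f) = (f + f)/(f + 5) = (2*f)/(5 + f) = 2*f/(5 + f))
M(-10)*(W(-4) + F(q, 6)) = (2*(-10)/(5 - 10))*((-8/5 - 4) - 2) = (2*(-10)/(-5))*(-28/5 - 2) = (2*(-10)*(-⅕))*(-38/5) = 4*(-38/5) = -152/5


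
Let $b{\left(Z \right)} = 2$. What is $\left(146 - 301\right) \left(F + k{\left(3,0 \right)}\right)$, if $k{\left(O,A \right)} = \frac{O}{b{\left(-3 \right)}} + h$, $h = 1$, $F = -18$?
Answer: $\frac{4805}{2} \approx 2402.5$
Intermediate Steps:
$k{\left(O,A \right)} = 1 + \frac{O}{2}$ ($k{\left(O,A \right)} = \frac{O}{2} + 1 = 1 + \frac{O}{2}$)
$\left(146 - 301\right) \left(F + k{\left(3,0 \right)}\right) = \left(146 - 301\right) \left(-18 + \left(1 + \frac{1}{2} \cdot 3\right)\right) = - 155 \left(-18 + \left(1 + \frac{3}{2}\right)\right) = - 155 \left(-18 + \frac{5}{2}\right) = \left(-155\right) \left(- \frac{31}{2}\right) = \frac{4805}{2}$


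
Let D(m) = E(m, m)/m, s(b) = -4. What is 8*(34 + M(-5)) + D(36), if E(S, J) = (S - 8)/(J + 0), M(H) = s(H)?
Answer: 77767/324 ≈ 240.02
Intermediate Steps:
M(H) = -4
E(S, J) = (-8 + S)/J
D(m) = (-8 + m)/m² (D(m) = ((-8 + m)/m)/m = (-8 + m)/m²)
8*(34 + M(-5)) + D(36) = 8*(34 - 4) + (-8 + 36)/36² = 8*30 + (1/1296)*28 = 240 + 7/324 = 77767/324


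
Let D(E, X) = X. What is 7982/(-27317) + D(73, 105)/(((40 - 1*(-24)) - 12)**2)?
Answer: -18715043/73865168 ≈ -0.25337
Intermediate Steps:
7982/(-27317) + D(73, 105)/(((40 - 1*(-24)) - 12)**2) = 7982/(-27317) + 105/(((40 - 1*(-24)) - 12)**2) = 7982*(-1/27317) + 105/(((40 + 24) - 12)**2) = -7982/27317 + 105/((64 - 12)**2) = -7982/27317 + 105/(52**2) = -7982/27317 + 105/2704 = -18715043/73865168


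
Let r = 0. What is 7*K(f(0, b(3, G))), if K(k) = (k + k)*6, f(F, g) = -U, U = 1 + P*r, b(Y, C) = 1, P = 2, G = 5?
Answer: -84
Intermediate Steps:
U = 1 (U = 1 + 2*0 = 1 + 0 = 1)
f(F, g) = -1 (f(F, g) = -1*1 = -1)
K(k) = 12*k (K(k) = (2*k)*6 = 12*k)
7*K(f(0, b(3, G))) = 7*(12*(-1)) = 7*(-12) = -84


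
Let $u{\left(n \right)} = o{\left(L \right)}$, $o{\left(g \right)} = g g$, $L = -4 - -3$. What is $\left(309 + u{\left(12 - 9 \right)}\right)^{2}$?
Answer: $96100$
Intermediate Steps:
$L = -1$ ($L = -4 + 3 = -1$)
$o{\left(g \right)} = g^{2}$
$u{\left(n \right)} = 1$ ($u{\left(n \right)} = \left(-1\right)^{2} = 1$)
$\left(309 + u{\left(12 - 9 \right)}\right)^{2} = \left(309 + 1\right)^{2} = 310^{2} = 96100$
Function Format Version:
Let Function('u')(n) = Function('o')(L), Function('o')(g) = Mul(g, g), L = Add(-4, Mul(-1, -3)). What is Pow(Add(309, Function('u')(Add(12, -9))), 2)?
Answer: 96100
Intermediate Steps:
L = -1 (L = Add(-4, 3) = -1)
Function('o')(g) = Pow(g, 2)
Function('u')(n) = 1 (Function('u')(n) = Pow(-1, 2) = 1)
Pow(Add(309, Function('u')(Add(12, -9))), 2) = Pow(Add(309, 1), 2) = Pow(310, 2) = 96100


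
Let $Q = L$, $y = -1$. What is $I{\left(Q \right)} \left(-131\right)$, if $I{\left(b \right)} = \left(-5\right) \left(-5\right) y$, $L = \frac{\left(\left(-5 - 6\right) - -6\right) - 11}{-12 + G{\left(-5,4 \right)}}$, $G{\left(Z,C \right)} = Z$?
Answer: $3275$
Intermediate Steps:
$L = \frac{16}{17}$ ($L = \frac{\left(\left(-5 - 6\right) - -6\right) - 11}{-12 - 5} = \frac{\left(\left(-5 - 6\right) + 6\right) - 11}{-17} = \left(\left(-11 + 6\right) - 11\right) \left(- \frac{1}{17}\right) = \left(-5 - 11\right) \left(- \frac{1}{17}\right) = \left(-16\right) \left(- \frac{1}{17}\right) = \frac{16}{17} \approx 0.94118$)
$Q = \frac{16}{17} \approx 0.94118$
$I{\left(b \right)} = -25$ ($I{\left(b \right)} = \left(-5\right) \left(-5\right) \left(-1\right) = 25 \left(-1\right) = -25$)
$I{\left(Q \right)} \left(-131\right) = \left(-25\right) \left(-131\right) = 3275$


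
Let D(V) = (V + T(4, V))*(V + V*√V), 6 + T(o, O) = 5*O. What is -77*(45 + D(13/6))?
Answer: -27797/6 - 7007*√78/36 ≈ -6351.8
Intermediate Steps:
T(o, O) = -6 + 5*O
D(V) = (-6 + 6*V)*(V + V^(3/2)) (D(V) = (V + (-6 + 5*V))*(V + V*√V) = (-6 + 6*V)*(V + V^(3/2)))
-77*(45 + D(13/6)) = -77*(45 + (-78/6 - 6*13*√78/36 + 6*(13/6)² + 6*(13/6)^(5/2))) = -77*(45 + (-78/6 - 6*13*√78/36 + 6*(13*(⅙))² + 6*(13*(⅙))^(5/2))) = -77*(45 + (-6*13/6 - 13*√78/6 + 6*(13/6)² + 6*(13/6)^(5/2))) = -77*(45 + (-13 - 13*√78/6 + 6*(169/36) + 6*(169*√78/216))) = -77*(45 + (-13 - 13*√78/6 + 169/6 + 169*√78/36)) = -77*(45 + (91/6 + 91*√78/36)) = -77*(361/6 + 91*√78/36) = -27797/6 - 7007*√78/36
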